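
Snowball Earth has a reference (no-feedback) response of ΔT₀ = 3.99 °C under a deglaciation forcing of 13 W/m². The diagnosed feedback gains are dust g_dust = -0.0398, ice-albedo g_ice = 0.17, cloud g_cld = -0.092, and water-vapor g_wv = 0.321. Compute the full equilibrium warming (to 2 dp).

6.23 °C

Total gain g = -0.0398 + 0.17 − 0.092 + 0.321 = 0.3592.
Amplification A = 1/(1 − 0.3592) = 1.561.
ΔT = 3.99 × 1.561 = 6.23 °C.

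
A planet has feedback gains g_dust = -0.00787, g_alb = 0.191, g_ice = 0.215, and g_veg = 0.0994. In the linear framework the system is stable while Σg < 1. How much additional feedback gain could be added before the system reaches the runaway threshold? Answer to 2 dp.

Current total gain = -0.00787 + 0.191 + 0.215 + 0.0994 = 0.49753.
Margin to runaway = 1 − 0.49753 = 0.50.

0.50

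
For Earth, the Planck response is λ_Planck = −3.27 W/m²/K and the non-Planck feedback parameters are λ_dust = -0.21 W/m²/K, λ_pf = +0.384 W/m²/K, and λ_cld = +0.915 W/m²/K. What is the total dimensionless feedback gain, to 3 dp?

Convert to gains: g_dust = -0.21/3.27 = -0.06422; g_pf = 0.384/3.27 = 0.1174; g_cld = 0.915/3.27 = 0.2798.
Total gain g = 0.33298.

0.333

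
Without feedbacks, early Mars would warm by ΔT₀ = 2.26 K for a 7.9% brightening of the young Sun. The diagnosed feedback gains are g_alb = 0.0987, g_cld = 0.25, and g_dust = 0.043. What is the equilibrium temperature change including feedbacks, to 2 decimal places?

3.72 K

Total gain g = 0.0987 + 0.25 + 0.043 = 0.3917.
Amplification A = 1/(1 − 0.3917) = 1.644.
ΔT = 2.26 × 1.644 = 3.72 K.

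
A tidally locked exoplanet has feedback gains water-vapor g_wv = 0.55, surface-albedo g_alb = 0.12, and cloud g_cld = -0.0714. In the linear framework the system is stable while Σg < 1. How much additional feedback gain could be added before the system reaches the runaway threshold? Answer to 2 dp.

Current total gain = 0.55 + 0.12 − 0.0714 = 0.5986.
Margin to runaway = 1 − 0.5986 = 0.40.

0.40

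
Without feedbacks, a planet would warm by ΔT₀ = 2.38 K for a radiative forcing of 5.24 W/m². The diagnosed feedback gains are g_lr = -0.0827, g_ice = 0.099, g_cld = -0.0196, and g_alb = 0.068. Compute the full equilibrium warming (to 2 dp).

Total gain g = -0.0827 + 0.099 − 0.0196 + 0.068 = 0.0647.
Amplification A = 1/(1 − 0.0647) = 1.069.
ΔT = 2.38 × 1.069 = 2.54 K.

2.54 K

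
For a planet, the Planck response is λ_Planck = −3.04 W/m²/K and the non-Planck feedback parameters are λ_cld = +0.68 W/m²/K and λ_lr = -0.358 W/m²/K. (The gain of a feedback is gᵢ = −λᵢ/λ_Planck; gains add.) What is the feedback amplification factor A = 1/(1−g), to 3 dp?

Convert to gains: g_cld = 0.68/3.04 = 0.2237; g_lr = -0.358/3.04 = -0.1178.
Total gain g = 0.1059.
A = 1/(1 − 0.1059) = 1.118.

1.118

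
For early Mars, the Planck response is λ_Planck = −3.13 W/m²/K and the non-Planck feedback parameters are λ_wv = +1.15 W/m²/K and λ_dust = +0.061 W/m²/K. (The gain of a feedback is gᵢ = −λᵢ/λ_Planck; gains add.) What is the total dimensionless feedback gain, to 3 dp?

0.387

Convert to gains: g_wv = 1.15/3.13 = 0.3674; g_dust = 0.061/3.13 = 0.01949.
Total gain g = 0.38689.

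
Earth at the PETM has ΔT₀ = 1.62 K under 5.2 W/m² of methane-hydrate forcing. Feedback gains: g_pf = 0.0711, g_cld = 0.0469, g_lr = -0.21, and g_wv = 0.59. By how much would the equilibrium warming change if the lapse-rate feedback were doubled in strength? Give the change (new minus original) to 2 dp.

-0.95 K

Original: g = 0.498, ΔT = 1.62/(1−0.498) = 3.2271 K.
With doubled lapse-rate: g' = 0.288, ΔT' = 1.62/(1−0.288) = 2.2753 K.
Change = 2.2753 − 3.2271 = -0.95 K.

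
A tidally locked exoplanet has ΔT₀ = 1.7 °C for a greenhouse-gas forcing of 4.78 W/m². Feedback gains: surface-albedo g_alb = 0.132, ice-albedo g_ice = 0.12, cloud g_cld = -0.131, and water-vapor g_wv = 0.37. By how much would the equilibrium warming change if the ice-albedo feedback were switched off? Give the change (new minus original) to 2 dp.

-0.64 °C

Original: g = 0.491, ΔT = 1.7/(1−0.491) = 3.3399 °C.
Without ice-albedo: g' = 0.371, ΔT' = 1.7/(1−0.371) = 2.7027 °C.
Change = 2.7027 − 3.3399 = -0.64 °C.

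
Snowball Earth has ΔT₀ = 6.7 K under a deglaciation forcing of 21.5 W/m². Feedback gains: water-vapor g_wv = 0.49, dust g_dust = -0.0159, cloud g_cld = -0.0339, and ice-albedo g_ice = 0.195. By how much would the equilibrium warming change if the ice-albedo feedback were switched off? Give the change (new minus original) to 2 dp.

-6.40 K

Original: g = 0.6352, ΔT = 6.7/(1−0.6352) = 18.3662 K.
Without ice-albedo: g' = 0.4402, ΔT' = 6.7/(1−0.4402) = 11.9686 K.
Change = 11.9686 − 18.3662 = -6.40 K.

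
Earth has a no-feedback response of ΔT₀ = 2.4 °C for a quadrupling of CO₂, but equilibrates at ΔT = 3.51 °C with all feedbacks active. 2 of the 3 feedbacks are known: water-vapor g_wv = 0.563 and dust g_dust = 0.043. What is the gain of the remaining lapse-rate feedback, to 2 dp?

Amplification A = ΔT/ΔT₀ = 3.51/2.4 = 1.462.
Total gain g = 1 − 1/A = 1 − 1/1.462 = 0.316.
Known gains sum to 0.563 + 0.043 = 0.606.
g_lr = 0.316 − 0.606 = -0.29.

-0.29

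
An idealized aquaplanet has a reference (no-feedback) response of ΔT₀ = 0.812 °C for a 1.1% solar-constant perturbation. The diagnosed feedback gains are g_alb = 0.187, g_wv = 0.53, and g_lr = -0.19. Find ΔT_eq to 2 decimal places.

1.72 °C

Total gain g = 0.187 + 0.53 − 0.19 = 0.527.
Amplification A = 1/(1 − 0.527) = 2.114.
ΔT = 0.812 × 2.114 = 1.72 °C.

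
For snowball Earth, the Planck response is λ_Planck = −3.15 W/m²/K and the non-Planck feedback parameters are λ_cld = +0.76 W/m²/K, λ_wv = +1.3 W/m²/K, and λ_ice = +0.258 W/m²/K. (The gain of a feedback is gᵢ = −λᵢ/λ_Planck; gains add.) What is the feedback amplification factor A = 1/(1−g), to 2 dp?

Convert to gains: g_cld = 0.76/3.15 = 0.2413; g_wv = 1.3/3.15 = 0.4127; g_ice = 0.258/3.15 = 0.0819.
Total gain g = 0.7359.
A = 1/(1 − 0.7359) = 3.79.

3.79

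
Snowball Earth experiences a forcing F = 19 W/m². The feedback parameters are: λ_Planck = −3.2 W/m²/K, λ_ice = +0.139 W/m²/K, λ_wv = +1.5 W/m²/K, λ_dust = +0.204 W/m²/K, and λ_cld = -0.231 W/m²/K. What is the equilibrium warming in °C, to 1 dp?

12.0 °C

Net feedback parameter λ = (−3.2) + (+0.139) + (+1.5) + (+0.204) + (-0.231) = -1.588 W/m²/K.
ΔT = −F/λ = −19/(-1.588) = 12.0 °C.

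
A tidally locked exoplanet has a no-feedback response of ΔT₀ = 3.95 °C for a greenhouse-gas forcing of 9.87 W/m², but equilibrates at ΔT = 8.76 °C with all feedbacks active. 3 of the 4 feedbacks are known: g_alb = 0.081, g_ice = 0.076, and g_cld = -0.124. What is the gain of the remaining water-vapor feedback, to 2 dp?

0.52

Amplification A = ΔT/ΔT₀ = 8.76/3.95 = 2.218.
Total gain g = 1 − 1/A = 1 − 1/2.218 = 0.5491.
Known gains sum to 0.081 + 0.076 − 0.124 = 0.033.
g_wv = 0.5491 − 0.033 = 0.52.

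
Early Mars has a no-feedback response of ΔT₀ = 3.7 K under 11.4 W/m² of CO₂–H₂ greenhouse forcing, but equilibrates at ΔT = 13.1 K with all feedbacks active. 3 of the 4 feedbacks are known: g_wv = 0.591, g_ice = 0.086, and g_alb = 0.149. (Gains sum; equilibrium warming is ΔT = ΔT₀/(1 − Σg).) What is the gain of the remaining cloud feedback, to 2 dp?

-0.11

Amplification A = ΔT/ΔT₀ = 13.1/3.7 = 3.541.
Total gain g = 1 − 1/A = 1 − 1/3.541 = 0.7176.
Known gains sum to 0.591 + 0.086 + 0.149 = 0.826.
g_cld = 0.7176 − 0.826 = -0.11.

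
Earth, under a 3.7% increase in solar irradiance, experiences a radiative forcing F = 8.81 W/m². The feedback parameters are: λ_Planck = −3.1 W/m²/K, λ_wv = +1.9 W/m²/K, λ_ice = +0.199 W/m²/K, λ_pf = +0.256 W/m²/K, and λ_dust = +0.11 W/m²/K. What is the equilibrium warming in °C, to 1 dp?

Net feedback parameter λ = (−3.1) + (+1.9) + (+0.199) + (+0.256) + (+0.11) = -0.635 W/m²/K.
ΔT = −F/λ = −8.81/(-0.635) = 13.9 °C.

13.9 °C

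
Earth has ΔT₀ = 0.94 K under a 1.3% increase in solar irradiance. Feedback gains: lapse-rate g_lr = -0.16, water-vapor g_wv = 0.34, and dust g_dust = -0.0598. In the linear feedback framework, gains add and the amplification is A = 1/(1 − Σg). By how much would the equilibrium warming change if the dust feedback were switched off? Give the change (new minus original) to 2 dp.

Original: g = 0.1202, ΔT = 0.94/(1−0.1202) = 1.0684 K.
Without dust: g' = 0.18, ΔT' = 0.94/(1−0.18) = 1.1463 K.
Change = 1.1463 − 1.0684 = 0.08 K.

0.08 K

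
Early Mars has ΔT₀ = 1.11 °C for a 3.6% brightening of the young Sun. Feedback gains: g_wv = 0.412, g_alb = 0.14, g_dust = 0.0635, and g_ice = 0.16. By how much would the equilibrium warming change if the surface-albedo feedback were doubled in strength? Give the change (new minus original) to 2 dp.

8.19 °C

Original: g = 0.7755, ΔT = 1.11/(1−0.7755) = 4.9443 °C.
With doubled surface-albedo: g' = 0.9155, ΔT' = 1.11/(1−0.9155) = 13.1361 °C.
Change = 13.1361 − 4.9443 = 8.19 °C.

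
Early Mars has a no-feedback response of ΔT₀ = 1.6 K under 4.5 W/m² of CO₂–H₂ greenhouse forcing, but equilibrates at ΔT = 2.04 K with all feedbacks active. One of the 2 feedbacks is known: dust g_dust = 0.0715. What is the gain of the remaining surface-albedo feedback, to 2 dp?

0.14

Amplification A = ΔT/ΔT₀ = 2.04/1.6 = 1.275.
Total gain g = 1 − 1/A = 1 − 1/1.275 = 0.2157.
The known gain is 0.0715.
g_alb = 0.2157 − 0.0715 = 0.14.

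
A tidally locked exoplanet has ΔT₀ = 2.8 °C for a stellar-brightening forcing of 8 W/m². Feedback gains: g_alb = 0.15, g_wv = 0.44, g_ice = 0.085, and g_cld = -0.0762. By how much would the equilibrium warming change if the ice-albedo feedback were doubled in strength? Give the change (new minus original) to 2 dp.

Original: g = 0.5988, ΔT = 2.8/(1−0.5988) = 6.9791 °C.
With doubled ice-albedo: g' = 0.6838, ΔT' = 2.8/(1−0.6838) = 8.8552 °C.
Change = 8.8552 − 6.9791 = 1.88 °C.

1.88 °C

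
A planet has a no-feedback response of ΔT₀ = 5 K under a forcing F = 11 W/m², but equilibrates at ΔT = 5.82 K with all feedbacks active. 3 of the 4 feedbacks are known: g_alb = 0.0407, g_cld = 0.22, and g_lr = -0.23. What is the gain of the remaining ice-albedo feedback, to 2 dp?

0.11

Amplification A = ΔT/ΔT₀ = 5.82/5 = 1.164.
Total gain g = 1 − 1/A = 1 − 1/1.164 = 0.1409.
Known gains sum to 0.0407 + 0.22 − 0.23 = 0.0307.
g_ice = 0.1409 − 0.0307 = 0.11.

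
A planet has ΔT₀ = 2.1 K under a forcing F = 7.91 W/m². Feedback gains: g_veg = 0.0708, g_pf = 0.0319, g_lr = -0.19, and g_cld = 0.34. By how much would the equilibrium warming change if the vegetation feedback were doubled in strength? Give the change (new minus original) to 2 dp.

Original: g = 0.2527, ΔT = 2.1/(1−0.2527) = 2.8101 K.
With doubled vegetation: g' = 0.3235, ΔT' = 2.1/(1−0.3235) = 3.1042 K.
Change = 3.1042 − 2.8101 = 0.29 K.

0.29 K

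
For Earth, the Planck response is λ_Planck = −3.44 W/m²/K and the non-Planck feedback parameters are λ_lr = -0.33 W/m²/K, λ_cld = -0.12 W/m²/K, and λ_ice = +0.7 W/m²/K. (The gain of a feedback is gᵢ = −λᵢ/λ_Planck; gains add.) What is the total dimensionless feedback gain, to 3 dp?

0.073

Convert to gains: g_lr = -0.33/3.44 = -0.09593; g_cld = -0.12/3.44 = -0.03488; g_ice = 0.7/3.44 = 0.2035.
Total gain g = 0.07269.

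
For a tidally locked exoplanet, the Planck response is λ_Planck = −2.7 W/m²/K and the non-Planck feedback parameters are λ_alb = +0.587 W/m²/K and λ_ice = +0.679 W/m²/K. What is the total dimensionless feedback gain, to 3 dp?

0.469

Convert to gains: g_alb = 0.587/2.7 = 0.2174; g_ice = 0.679/2.7 = 0.2515.
Total gain g = 0.4689.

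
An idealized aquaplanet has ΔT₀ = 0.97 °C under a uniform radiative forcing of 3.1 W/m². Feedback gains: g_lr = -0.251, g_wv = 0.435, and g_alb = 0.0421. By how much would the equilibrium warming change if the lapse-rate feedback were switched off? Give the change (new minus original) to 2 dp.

Original: g = 0.2261, ΔT = 0.97/(1−0.2261) = 1.2534 °C.
Without lapse-rate: g' = 0.4771, ΔT' = 0.97/(1−0.4771) = 1.8550 °C.
Change = 1.8550 − 1.2534 = 0.60 °C.

0.60 °C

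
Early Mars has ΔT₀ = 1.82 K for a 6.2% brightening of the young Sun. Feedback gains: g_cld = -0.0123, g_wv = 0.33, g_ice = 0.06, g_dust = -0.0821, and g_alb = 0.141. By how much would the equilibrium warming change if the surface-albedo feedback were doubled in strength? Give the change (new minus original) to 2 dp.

1.08 K

Original: g = 0.4366, ΔT = 1.82/(1−0.4366) = 3.2304 K.
With doubled surface-albedo: g' = 0.5776, ΔT' = 1.82/(1−0.5776) = 4.3087 K.
Change = 4.3087 − 3.2304 = 1.08 K.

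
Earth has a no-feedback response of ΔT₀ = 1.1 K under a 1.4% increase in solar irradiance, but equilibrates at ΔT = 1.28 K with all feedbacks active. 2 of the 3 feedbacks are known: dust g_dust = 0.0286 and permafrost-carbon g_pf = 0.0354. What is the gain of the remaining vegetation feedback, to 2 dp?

Amplification A = ΔT/ΔT₀ = 1.28/1.1 = 1.164.
Total gain g = 1 − 1/A = 1 − 1/1.164 = 0.1409.
Known gains sum to 0.0286 + 0.0354 = 0.064.
g_veg = 0.1409 − 0.064 = 0.08.

0.08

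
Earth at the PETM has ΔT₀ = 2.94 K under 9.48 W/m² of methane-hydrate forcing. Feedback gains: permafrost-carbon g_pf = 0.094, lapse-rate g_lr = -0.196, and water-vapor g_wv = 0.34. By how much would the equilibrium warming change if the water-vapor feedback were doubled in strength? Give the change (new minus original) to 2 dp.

3.11 K

Original: g = 0.238, ΔT = 2.94/(1−0.238) = 3.8583 K.
With doubled water-vapor: g' = 0.578, ΔT' = 2.94/(1−0.578) = 6.9668 K.
Change = 6.9668 − 3.8583 = 3.11 K.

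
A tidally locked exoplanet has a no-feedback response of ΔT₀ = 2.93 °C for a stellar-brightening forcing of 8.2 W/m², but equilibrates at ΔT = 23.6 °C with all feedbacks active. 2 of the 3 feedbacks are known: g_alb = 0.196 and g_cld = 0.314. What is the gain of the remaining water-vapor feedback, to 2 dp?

Amplification A = ΔT/ΔT₀ = 23.6/2.93 = 8.055.
Total gain g = 1 − 1/A = 1 − 1/8.055 = 0.8759.
Known gains sum to 0.196 + 0.314 = 0.51.
g_wv = 0.8759 − 0.51 = 0.37.

0.37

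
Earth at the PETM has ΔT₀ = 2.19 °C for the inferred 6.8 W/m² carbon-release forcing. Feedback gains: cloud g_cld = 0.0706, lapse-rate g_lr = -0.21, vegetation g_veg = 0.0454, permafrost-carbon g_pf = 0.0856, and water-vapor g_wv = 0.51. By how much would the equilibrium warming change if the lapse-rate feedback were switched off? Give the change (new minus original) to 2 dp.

Original: g = 0.5016, ΔT = 2.19/(1−0.5016) = 4.3941 °C.
Without lapse-rate: g' = 0.7116, ΔT' = 2.19/(1−0.7116) = 7.5936 °C.
Change = 7.5936 − 4.3941 = 3.20 °C.

3.20 °C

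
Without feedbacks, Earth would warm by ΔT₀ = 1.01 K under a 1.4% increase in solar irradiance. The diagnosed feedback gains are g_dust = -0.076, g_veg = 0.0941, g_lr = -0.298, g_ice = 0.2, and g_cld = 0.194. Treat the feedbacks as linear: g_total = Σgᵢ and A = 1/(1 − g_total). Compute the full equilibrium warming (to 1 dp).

Total gain g = -0.076 + 0.0941 − 0.298 + 0.2 + 0.194 = 0.1141.
Amplification A = 1/(1 − 0.1141) = 1.129.
ΔT = 1.01 × 1.129 = 1.1 K.

1.1 K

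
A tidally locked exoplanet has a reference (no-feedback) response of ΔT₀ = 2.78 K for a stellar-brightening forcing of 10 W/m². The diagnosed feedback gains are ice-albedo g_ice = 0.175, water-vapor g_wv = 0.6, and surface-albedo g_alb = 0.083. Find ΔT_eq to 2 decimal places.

19.58 K

Total gain g = 0.175 + 0.6 + 0.083 = 0.858.
Amplification A = 1/(1 − 0.858) = 7.042.
ΔT = 2.78 × 7.042 = 19.58 K.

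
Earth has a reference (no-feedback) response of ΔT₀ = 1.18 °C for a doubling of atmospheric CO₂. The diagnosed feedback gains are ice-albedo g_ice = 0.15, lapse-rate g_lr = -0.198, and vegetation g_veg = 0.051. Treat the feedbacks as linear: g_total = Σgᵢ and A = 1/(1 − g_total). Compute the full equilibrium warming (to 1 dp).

1.2 °C

Total gain g = 0.15 − 0.198 + 0.051 = 0.003.
Amplification A = 1/(1 − 0.003) = 1.003.
ΔT = 1.18 × 1.003 = 1.2 °C.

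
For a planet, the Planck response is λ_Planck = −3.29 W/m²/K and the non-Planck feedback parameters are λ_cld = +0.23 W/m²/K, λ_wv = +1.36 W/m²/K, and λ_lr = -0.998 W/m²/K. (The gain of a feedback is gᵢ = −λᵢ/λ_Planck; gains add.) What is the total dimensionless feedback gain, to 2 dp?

Convert to gains: g_cld = 0.23/3.29 = 0.06991; g_wv = 1.36/3.29 = 0.4134; g_lr = -0.998/3.29 = -0.3033.
Total gain g = 0.18001.

0.18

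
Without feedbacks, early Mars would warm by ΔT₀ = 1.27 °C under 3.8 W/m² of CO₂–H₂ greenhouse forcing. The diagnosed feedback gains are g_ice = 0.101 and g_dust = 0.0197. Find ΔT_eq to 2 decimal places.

Total gain g = 0.101 + 0.0197 = 0.1207.
Amplification A = 1/(1 − 0.1207) = 1.137.
ΔT = 1.27 × 1.137 = 1.44 °C.

1.44 °C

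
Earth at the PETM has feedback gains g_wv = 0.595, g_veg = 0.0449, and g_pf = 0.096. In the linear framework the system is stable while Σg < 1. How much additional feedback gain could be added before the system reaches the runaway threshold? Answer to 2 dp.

Current total gain = 0.595 + 0.0449 + 0.096 = 0.7359.
Margin to runaway = 1 − 0.7359 = 0.26.

0.26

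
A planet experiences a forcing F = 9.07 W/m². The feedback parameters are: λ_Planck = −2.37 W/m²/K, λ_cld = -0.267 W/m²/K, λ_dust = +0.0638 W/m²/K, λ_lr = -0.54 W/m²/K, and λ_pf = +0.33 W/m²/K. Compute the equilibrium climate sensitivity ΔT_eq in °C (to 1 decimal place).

3.3 °C

Net feedback parameter λ = (−2.37) + (-0.267) + (+0.0638) + (-0.54) + (+0.33) = -2.7832 W/m²/K.
ΔT = −F/λ = −9.07/(-2.7832) = 3.3 °C.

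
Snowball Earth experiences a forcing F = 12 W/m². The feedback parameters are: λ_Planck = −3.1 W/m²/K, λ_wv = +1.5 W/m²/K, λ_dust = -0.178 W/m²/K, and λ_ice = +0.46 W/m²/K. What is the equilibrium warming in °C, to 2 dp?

9.10 °C

Net feedback parameter λ = (−3.1) + (+1.5) + (-0.178) + (+0.46) = -1.318 W/m²/K.
ΔT = −F/λ = −12/(-1.318) = 9.10 °C.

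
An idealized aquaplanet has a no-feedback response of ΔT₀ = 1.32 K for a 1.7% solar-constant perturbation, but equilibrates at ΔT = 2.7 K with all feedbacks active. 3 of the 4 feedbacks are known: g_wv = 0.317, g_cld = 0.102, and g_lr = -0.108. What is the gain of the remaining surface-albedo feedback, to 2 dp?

Amplification A = ΔT/ΔT₀ = 2.7/1.32 = 2.045.
Total gain g = 1 − 1/A = 1 − 1/2.045 = 0.511.
Known gains sum to 0.317 + 0.102 − 0.108 = 0.311.
g_alb = 0.511 − 0.311 = 0.20.

0.20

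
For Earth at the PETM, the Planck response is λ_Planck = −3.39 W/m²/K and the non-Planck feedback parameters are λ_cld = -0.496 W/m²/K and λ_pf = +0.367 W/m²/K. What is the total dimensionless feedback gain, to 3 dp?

Convert to gains: g_cld = -0.496/3.39 = -0.1463; g_pf = 0.367/3.39 = 0.1083.
Total gain g = -0.038.

-0.038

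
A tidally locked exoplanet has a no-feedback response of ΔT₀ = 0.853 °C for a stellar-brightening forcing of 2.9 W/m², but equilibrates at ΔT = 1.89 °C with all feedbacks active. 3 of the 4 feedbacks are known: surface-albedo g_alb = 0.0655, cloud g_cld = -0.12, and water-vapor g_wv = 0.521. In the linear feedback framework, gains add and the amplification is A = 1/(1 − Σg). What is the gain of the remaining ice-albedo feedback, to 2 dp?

0.08

Amplification A = ΔT/ΔT₀ = 1.89/0.853 = 2.216.
Total gain g = 1 − 1/A = 1 − 1/2.216 = 0.5487.
Known gains sum to 0.0655 − 0.12 + 0.521 = 0.4665.
g_ice = 0.5487 − 0.4665 = 0.08.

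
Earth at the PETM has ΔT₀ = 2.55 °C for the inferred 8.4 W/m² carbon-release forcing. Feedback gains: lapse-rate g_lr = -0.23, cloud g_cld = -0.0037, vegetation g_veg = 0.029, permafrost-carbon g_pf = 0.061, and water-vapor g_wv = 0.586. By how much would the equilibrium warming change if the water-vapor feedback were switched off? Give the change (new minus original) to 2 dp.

Original: g = 0.4423, ΔT = 2.55/(1−0.4423) = 4.5724 °C.
Without water-vapor: g' = -0.1437, ΔT' = 2.55/(1+0.1437) = 2.2296 °C.
Change = 2.2296 − 4.5724 = -2.34 °C.

-2.34 °C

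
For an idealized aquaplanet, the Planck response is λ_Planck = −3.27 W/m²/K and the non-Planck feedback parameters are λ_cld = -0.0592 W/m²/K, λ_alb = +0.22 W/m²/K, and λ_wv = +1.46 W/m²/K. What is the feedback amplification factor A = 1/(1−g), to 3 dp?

Convert to gains: g_cld = -0.0592/3.27 = -0.0181; g_alb = 0.22/3.27 = 0.06728; g_wv = 1.46/3.27 = 0.4465.
Total gain g = 0.49568.
A = 1/(1 − 0.49568) = 1.983.

1.983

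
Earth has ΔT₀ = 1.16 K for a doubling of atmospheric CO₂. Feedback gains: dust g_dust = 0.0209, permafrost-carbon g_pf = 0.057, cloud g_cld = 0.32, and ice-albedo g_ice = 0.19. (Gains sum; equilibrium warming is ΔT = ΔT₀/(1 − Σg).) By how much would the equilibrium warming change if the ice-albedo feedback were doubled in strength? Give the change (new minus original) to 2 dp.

Original: g = 0.5879, ΔT = 1.16/(1−0.5879) = 2.8149 K.
With doubled ice-albedo: g' = 0.7779, ΔT' = 1.16/(1−0.7779) = 5.2229 K.
Change = 5.2229 − 2.8149 = 2.41 K.

2.41 K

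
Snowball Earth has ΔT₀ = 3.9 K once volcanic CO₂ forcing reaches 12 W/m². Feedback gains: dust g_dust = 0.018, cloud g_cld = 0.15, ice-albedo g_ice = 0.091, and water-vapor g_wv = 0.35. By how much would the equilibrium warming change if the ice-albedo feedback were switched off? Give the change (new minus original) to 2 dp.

Original: g = 0.609, ΔT = 3.9/(1−0.609) = 9.9744 K.
Without ice-albedo: g' = 0.518, ΔT' = 3.9/(1−0.518) = 8.0913 K.
Change = 8.0913 − 9.9744 = -1.88 K.

-1.88 K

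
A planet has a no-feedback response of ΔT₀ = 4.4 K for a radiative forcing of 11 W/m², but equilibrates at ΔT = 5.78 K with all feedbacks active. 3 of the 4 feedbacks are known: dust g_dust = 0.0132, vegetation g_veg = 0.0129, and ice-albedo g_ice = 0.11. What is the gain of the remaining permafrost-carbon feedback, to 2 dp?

0.10

Amplification A = ΔT/ΔT₀ = 5.78/4.4 = 1.314.
Total gain g = 1 − 1/A = 1 − 1/1.314 = 0.239.
Known gains sum to 0.0132 + 0.0129 + 0.11 = 0.1361.
g_pf = 0.239 − 0.1361 = 0.10.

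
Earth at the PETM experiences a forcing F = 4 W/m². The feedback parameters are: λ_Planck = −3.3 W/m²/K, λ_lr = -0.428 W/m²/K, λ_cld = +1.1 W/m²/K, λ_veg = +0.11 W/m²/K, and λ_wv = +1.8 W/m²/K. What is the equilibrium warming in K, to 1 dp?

Net feedback parameter λ = (−3.3) + (-0.428) + (+1.1) + (+0.11) + (+1.8) = -0.718 W/m²/K.
ΔT = −F/λ = −4/(-0.718) = 5.6 K.

5.6 K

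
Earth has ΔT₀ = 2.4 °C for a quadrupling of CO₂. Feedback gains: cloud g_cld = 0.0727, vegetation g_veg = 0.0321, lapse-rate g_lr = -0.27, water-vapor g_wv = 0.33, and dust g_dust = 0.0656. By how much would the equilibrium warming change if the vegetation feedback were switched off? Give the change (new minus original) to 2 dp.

-0.12 °C

Original: g = 0.2304, ΔT = 2.4/(1−0.2304) = 3.1185 °C.
Without vegetation: g' = 0.1983, ΔT' = 2.4/(1−0.1983) = 2.9936 °C.
Change = 2.9936 − 3.1185 = -0.12 °C.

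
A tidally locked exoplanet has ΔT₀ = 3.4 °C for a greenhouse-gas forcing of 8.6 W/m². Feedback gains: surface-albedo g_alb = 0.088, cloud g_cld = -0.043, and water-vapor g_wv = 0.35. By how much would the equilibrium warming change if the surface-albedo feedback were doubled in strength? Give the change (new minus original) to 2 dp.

Original: g = 0.395, ΔT = 3.4/(1−0.395) = 5.6198 °C.
With doubled surface-albedo: g' = 0.483, ΔT' = 3.4/(1−0.483) = 6.5764 °C.
Change = 6.5764 − 5.6198 = 0.96 °C.

0.96 °C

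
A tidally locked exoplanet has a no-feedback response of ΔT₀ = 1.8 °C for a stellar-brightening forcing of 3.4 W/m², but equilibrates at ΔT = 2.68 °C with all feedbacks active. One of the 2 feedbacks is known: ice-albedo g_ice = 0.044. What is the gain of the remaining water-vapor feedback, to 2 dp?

Amplification A = ΔT/ΔT₀ = 2.68/1.8 = 1.489.
Total gain g = 1 − 1/A = 1 − 1/1.489 = 0.3284.
The known gain is 0.044.
g_wv = 0.3284 − 0.044 = 0.28.

0.28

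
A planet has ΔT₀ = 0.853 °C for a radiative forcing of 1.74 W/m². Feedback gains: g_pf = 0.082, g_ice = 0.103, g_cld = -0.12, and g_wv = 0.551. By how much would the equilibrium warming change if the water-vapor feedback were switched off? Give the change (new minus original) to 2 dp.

-1.31 °C

Original: g = 0.616, ΔT = 0.853/(1−0.616) = 2.2214 °C.
Without water-vapor: g' = 0.065, ΔT' = 0.853/(1−0.065) = 0.9123 °C.
Change = 0.9123 − 2.2214 = -1.31 °C.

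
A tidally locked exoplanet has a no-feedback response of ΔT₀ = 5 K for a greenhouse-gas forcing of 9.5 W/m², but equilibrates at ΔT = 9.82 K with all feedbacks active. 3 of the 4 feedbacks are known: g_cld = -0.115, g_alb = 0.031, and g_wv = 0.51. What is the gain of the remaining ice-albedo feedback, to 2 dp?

Amplification A = ΔT/ΔT₀ = 9.82/5 = 1.964.
Total gain g = 1 − 1/A = 1 − 1/1.964 = 0.4908.
Known gains sum to -0.115 + 0.031 + 0.51 = 0.426.
g_ice = 0.4908 − 0.426 = 0.06.

0.06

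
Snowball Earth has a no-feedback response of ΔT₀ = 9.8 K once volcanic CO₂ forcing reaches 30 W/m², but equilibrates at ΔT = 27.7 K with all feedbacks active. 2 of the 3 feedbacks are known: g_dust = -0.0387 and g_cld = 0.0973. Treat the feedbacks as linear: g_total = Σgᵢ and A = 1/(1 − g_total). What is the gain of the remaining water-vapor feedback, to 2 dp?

0.59

Amplification A = ΔT/ΔT₀ = 27.7/9.8 = 2.827.
Total gain g = 1 − 1/A = 1 − 1/2.827 = 0.6463.
Known gains sum to -0.0387 + 0.0973 = 0.0586.
g_wv = 0.6463 − 0.0586 = 0.59.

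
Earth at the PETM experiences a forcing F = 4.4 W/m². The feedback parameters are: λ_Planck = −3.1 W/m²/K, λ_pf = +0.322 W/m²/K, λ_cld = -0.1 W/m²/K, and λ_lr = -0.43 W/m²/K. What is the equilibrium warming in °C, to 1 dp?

1.3 °C

Net feedback parameter λ = (−3.1) + (+0.322) + (-0.1) + (-0.43) = -3.308 W/m²/K.
ΔT = −F/λ = −4.4/(-3.308) = 1.3 °C.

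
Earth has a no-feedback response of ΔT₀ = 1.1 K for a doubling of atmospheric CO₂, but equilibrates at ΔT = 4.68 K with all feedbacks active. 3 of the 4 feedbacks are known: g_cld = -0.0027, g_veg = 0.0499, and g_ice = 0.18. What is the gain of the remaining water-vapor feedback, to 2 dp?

Amplification A = ΔT/ΔT₀ = 4.68/1.1 = 4.255.
Total gain g = 1 − 1/A = 1 − 1/4.255 = 0.765.
Known gains sum to -0.0027 + 0.0499 + 0.18 = 0.2272.
g_wv = 0.765 − 0.2272 = 0.54.

0.54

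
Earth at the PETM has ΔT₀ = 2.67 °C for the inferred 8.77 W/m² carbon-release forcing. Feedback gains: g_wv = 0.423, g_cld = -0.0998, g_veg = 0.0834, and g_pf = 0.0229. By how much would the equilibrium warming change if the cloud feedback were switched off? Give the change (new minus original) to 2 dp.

Original: g = 0.4295, ΔT = 2.67/(1−0.4295) = 4.6801 °C.
Without cloud: g' = 0.5293, ΔT' = 2.67/(1−0.5293) = 5.6724 °C.
Change = 5.6724 − 4.6801 = 0.99 °C.

0.99 °C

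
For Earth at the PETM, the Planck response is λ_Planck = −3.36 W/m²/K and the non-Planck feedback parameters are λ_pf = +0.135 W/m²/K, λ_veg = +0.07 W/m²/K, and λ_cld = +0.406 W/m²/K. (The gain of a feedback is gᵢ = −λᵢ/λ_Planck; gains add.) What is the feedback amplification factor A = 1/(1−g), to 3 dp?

1.222

Convert to gains: g_pf = 0.135/3.36 = 0.04018; g_veg = 0.07/3.36 = 0.02083; g_cld = 0.406/3.36 = 0.1208.
Total gain g = 0.18181.
A = 1/(1 − 0.18181) = 1.222.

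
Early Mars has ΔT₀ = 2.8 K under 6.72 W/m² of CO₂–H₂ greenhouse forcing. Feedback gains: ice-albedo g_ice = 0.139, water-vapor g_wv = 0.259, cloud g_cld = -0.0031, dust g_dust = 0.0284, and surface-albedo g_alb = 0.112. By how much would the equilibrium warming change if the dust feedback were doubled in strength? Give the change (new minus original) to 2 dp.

Original: g = 0.5353, ΔT = 2.8/(1−0.5353) = 6.0254 K.
With doubled dust: g' = 0.5637, ΔT' = 2.8/(1−0.5637) = 6.4176 K.
Change = 6.4176 − 6.0254 = 0.39 K.

0.39 K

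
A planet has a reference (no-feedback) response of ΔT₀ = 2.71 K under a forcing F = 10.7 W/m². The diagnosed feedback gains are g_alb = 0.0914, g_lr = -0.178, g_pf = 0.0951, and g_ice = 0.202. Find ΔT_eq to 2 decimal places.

3.43 K

Total gain g = 0.0914 − 0.178 + 0.0951 + 0.202 = 0.2105.
Amplification A = 1/(1 − 0.2105) = 1.267.
ΔT = 2.71 × 1.267 = 3.43 K.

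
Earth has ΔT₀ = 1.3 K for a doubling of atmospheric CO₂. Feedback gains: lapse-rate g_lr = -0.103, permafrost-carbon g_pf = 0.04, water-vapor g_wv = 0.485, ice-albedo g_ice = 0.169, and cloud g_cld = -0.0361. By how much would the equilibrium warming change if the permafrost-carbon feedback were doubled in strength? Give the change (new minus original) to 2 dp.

Original: g = 0.5549, ΔT = 1.3/(1−0.5549) = 2.9207 K.
With doubled permafrost-carbon: g' = 0.5949, ΔT' = 1.3/(1−0.5949) = 3.2091 K.
Change = 3.2091 − 2.9207 = 0.29 K.

0.29 K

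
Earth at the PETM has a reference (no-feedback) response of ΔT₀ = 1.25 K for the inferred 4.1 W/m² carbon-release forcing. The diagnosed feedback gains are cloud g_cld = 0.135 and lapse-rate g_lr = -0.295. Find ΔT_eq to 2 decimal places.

1.08 K

Total gain g = 0.135 − 0.295 = -0.16.
Amplification A = 1/(1 + 0.16) = 0.8621.
ΔT = 1.25 × 0.8621 = 1.08 K.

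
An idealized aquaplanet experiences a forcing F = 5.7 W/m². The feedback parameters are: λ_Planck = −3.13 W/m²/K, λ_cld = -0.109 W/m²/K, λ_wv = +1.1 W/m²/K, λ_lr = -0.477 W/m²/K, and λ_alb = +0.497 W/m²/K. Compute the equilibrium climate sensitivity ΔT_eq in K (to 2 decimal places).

2.69 K

Net feedback parameter λ = (−3.13) + (-0.109) + (+1.1) + (-0.477) + (+0.497) = -2.119 W/m²/K.
ΔT = −F/λ = −5.7/(-2.119) = 2.69 K.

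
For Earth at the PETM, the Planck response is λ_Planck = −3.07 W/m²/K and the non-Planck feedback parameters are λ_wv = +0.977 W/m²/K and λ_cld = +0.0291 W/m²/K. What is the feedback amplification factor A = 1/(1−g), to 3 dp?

1.487

Convert to gains: g_wv = 0.977/3.07 = 0.3182; g_cld = 0.0291/3.07 = 0.009479.
Total gain g = 0.327679.
A = 1/(1 − 0.327679) = 1.487.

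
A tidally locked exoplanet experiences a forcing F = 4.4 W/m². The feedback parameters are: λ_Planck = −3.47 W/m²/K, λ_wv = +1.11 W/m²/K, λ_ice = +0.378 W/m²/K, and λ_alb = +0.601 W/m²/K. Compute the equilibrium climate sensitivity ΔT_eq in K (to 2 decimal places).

Net feedback parameter λ = (−3.47) + (+1.11) + (+0.378) + (+0.601) = -1.381 W/m²/K.
ΔT = −F/λ = −4.4/(-1.381) = 3.19 K.

3.19 K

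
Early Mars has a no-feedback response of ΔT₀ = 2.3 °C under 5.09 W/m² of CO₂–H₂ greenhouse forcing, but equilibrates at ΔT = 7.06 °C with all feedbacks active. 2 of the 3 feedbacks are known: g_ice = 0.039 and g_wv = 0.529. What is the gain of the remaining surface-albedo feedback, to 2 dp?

0.11

Amplification A = ΔT/ΔT₀ = 7.06/2.3 = 3.07.
Total gain g = 1 − 1/A = 1 − 1/3.07 = 0.6743.
Known gains sum to 0.039 + 0.529 = 0.568.
g_alb = 0.6743 − 0.568 = 0.11.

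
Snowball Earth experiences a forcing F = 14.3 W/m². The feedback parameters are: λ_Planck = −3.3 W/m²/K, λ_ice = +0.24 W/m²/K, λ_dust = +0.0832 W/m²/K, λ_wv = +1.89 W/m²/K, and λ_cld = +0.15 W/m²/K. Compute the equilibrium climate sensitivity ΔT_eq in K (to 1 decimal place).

Net feedback parameter λ = (−3.3) + (+0.24) + (+0.0832) + (+1.89) + (+0.15) = -0.9368 W/m²/K.
ΔT = −F/λ = −14.3/(-0.9368) = 15.3 K.

15.3 K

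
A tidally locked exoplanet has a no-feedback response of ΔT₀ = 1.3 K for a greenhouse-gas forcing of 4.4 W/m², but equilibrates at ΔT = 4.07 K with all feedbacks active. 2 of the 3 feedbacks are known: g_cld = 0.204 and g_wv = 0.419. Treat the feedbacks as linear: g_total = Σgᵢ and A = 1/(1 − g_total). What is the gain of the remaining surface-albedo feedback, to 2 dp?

0.06

Amplification A = ΔT/ΔT₀ = 4.07/1.3 = 3.131.
Total gain g = 1 − 1/A = 1 − 1/3.131 = 0.6806.
Known gains sum to 0.204 + 0.419 = 0.623.
g_alb = 0.6806 − 0.623 = 0.06.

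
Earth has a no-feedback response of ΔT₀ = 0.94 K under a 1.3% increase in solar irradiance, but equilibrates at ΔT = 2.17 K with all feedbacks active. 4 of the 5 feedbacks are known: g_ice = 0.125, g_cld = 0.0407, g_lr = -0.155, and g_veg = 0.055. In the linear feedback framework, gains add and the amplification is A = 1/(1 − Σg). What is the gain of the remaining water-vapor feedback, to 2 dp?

Amplification A = ΔT/ΔT₀ = 2.17/0.94 = 2.309.
Total gain g = 1 − 1/A = 1 − 1/2.309 = 0.5669.
Known gains sum to 0.125 + 0.0407 − 0.155 + 0.055 = 0.0657.
g_wv = 0.5669 − 0.0657 = 0.50.

0.50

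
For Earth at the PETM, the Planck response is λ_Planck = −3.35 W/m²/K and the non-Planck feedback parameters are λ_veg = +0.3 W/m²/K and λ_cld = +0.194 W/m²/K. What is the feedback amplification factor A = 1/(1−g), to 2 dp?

1.17

Convert to gains: g_veg = 0.3/3.35 = 0.08955; g_cld = 0.194/3.35 = 0.05791.
Total gain g = 0.14746.
A = 1/(1 − 0.14746) = 1.17.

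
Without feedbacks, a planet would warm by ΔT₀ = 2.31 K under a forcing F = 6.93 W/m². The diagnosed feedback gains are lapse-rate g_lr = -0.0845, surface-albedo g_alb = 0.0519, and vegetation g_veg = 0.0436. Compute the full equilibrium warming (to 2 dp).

2.34 K

Total gain g = -0.0845 + 0.0519 + 0.0436 = 0.011.
Amplification A = 1/(1 − 0.011) = 1.011.
ΔT = 2.31 × 1.011 = 2.34 K.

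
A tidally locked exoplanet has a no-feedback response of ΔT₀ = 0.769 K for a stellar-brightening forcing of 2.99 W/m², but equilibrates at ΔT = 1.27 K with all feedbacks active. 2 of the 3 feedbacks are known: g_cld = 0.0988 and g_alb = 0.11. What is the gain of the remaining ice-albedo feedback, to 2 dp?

Amplification A = ΔT/ΔT₀ = 1.27/0.769 = 1.651.
Total gain g = 1 − 1/A = 1 − 1/1.651 = 0.3943.
Known gains sum to 0.0988 + 0.11 = 0.2088.
g_ice = 0.3943 − 0.2088 = 0.19.

0.19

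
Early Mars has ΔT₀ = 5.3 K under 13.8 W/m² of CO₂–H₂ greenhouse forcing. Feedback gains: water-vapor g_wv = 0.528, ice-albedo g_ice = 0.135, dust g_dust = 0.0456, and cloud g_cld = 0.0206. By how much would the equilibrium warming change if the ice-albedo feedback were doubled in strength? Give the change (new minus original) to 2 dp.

Original: g = 0.7292, ΔT = 5.3/(1−0.7292) = 19.5716 K.
With doubled ice-albedo: g' = 0.8642, ΔT' = 5.3/(1−0.8642) = 39.0280 K.
Change = 39.0280 − 19.5716 = 19.46 K.

19.46 K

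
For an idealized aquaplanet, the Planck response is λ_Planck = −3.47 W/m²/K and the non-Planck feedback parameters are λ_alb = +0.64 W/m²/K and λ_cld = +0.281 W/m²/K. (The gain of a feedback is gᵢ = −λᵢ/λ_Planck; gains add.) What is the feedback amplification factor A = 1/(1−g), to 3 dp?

Convert to gains: g_alb = 0.64/3.47 = 0.1844; g_cld = 0.281/3.47 = 0.08098.
Total gain g = 0.26538.
A = 1/(1 − 0.26538) = 1.361.

1.361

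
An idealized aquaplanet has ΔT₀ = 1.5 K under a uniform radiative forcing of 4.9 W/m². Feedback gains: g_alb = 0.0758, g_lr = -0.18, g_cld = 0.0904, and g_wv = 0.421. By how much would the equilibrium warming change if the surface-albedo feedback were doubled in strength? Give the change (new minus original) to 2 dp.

Original: g = 0.4072, ΔT = 1.5/(1−0.4072) = 2.5304 K.
With doubled surface-albedo: g' = 0.483, ΔT' = 1.5/(1−0.483) = 2.9014 K.
Change = 2.9014 − 2.5304 = 0.37 K.

0.37 K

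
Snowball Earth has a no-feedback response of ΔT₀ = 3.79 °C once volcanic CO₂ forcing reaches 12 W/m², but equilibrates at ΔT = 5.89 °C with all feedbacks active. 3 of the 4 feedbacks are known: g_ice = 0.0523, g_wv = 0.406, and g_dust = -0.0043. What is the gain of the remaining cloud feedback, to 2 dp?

-0.10

Amplification A = ΔT/ΔT₀ = 5.89/3.79 = 1.554.
Total gain g = 1 − 1/A = 1 − 1/1.554 = 0.3565.
Known gains sum to 0.0523 + 0.406 − 0.0043 = 0.454.
g_cld = 0.3565 − 0.454 = -0.10.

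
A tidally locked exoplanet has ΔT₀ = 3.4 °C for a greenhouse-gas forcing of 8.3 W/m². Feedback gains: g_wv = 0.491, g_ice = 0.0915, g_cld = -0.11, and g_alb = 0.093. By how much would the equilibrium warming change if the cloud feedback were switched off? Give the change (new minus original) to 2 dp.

2.65 °C

Original: g = 0.5655, ΔT = 3.4/(1−0.5655) = 7.8251 °C.
Without cloud: g' = 0.6755, ΔT' = 3.4/(1−0.6755) = 10.4777 °C.
Change = 10.4777 − 7.8251 = 2.65 °C.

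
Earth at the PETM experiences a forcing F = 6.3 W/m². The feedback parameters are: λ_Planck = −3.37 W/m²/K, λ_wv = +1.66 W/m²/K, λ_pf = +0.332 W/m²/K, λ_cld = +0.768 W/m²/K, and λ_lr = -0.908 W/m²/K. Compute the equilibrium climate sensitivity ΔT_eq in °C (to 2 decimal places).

4.15 °C

Net feedback parameter λ = (−3.37) + (+1.66) + (+0.332) + (+0.768) + (-0.908) = -1.518 W/m²/K.
ΔT = −F/λ = −6.3/(-1.518) = 4.15 °C.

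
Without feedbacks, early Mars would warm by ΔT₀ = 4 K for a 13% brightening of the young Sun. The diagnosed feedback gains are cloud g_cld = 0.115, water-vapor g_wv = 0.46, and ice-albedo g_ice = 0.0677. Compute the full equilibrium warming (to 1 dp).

11.2 K

Total gain g = 0.115 + 0.46 + 0.0677 = 0.6427.
Amplification A = 1/(1 − 0.6427) = 2.799.
ΔT = 4 × 2.799 = 11.2 K.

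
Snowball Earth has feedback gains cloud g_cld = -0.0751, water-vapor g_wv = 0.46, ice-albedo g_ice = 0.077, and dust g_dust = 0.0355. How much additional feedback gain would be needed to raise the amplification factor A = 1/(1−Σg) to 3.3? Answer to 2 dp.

Current total gain = 0.4974.
Target gain for A = 3.3: g* = 1 − 1/3.3 = 0.697.
Additional gain needed = 0.697 − 0.4974 = 0.20.

0.20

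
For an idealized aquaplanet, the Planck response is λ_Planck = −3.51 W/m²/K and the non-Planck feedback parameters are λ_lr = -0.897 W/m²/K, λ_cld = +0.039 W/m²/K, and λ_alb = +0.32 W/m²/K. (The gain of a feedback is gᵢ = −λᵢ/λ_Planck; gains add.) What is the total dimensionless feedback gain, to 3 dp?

-0.153

Convert to gains: g_lr = -0.897/3.51 = -0.2556; g_cld = 0.039/3.51 = 0.01111; g_alb = 0.32/3.51 = 0.09117.
Total gain g = -0.15332.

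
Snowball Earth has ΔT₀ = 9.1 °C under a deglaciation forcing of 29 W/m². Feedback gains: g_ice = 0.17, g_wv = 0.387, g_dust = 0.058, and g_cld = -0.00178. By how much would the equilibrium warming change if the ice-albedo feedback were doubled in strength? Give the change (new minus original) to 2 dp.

18.45 °C

Original: g = 0.61322, ΔT = 9.1/(1−0.61322) = 23.5276 °C.
With doubled ice-albedo: g' = 0.78322, ΔT' = 9.1/(1−0.78322) = 41.9780 °C.
Change = 41.9780 − 23.5276 = 18.45 °C.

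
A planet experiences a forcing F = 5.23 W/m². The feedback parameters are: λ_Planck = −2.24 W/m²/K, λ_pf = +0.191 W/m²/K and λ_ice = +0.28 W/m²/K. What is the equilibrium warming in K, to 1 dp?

3.0 K

Net feedback parameter λ = (−2.24) + (+0.191) + (+0.28) = -1.769 W/m²/K.
ΔT = −F/λ = −5.23/(-1.769) = 3.0 K.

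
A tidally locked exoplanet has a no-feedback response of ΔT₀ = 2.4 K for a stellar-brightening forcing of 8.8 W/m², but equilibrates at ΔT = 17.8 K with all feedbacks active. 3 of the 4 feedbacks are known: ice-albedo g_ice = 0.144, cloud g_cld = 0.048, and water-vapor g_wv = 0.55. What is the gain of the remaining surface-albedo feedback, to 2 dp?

Amplification A = ΔT/ΔT₀ = 17.8/2.4 = 7.417.
Total gain g = 1 − 1/A = 1 − 1/7.417 = 0.8652.
Known gains sum to 0.144 + 0.048 + 0.55 = 0.742.
g_alb = 0.8652 − 0.742 = 0.12.

0.12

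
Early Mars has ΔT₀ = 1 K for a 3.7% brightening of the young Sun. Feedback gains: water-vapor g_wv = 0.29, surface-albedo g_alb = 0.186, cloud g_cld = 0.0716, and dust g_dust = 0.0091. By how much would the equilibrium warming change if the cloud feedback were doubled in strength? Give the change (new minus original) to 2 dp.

0.43 K

Original: g = 0.5567, ΔT = 1/(1−0.5567) = 2.2558 K.
With doubled cloud: g' = 0.6283, ΔT' = 1/(1−0.6283) = 2.6903 K.
Change = 2.6903 − 2.2558 = 0.43 K.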